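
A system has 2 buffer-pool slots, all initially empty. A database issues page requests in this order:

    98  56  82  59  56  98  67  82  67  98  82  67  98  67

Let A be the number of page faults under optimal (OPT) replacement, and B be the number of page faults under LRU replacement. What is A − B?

-3

Under OPT: F F F F . F F F . F . F . . → 9 faults.
Under LRU: F F F F F F F F . F F F F . → 12 faults.
A − B = 9 − 12 = -3.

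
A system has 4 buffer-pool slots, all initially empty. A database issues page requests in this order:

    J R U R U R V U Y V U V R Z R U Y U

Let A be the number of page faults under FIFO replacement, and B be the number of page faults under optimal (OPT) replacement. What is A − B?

2

Under FIFO: F F F . . . F . F . . . . F F F . . → 8 faults.
Under OPT: F F F . . . F . F . . . . F . . . . → 6 faults.
A − B = 8 − 6 = 2.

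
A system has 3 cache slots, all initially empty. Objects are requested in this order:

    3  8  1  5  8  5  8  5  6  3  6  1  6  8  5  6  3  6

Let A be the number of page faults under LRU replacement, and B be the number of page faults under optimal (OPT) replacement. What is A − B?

Under LRU: F F F F . . . . F F . F . F F . F . → 10 faults.
Under OPT: F F F F . . . . F . . F . . F . F . → 8 faults.
A − B = 10 − 8 = 2.

2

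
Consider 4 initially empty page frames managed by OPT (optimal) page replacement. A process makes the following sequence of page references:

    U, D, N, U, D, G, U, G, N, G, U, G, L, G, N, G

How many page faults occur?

5

U -> fault, frames (U)
D -> fault, frames (U D)
N -> fault, frames (U D N)
U -> hit
D -> hit
G -> fault, frames (U D N G)
U -> hit
G -> hit
N -> hit
G -> hit
U -> hit
G -> hit
L -> fault, evict D, frames (U N G L)
G -> hit
N -> hit
G -> hit
Page faults: 5.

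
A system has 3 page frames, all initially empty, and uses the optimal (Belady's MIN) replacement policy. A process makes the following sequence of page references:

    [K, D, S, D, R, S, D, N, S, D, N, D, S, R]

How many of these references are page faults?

6

K → fault, frames {K}
D → fault, frames {K,D}
S → fault, frames {K,D,S}
D → hit
R → fault, evict K, frames {D,S,R}
S → hit
D → hit
N → fault, evict R, frames {D,S,N}
S → hit
D → hit
N → hit
D → hit
S → hit
R → fault, evict N, frames {D,S,R}
Page faults: 6.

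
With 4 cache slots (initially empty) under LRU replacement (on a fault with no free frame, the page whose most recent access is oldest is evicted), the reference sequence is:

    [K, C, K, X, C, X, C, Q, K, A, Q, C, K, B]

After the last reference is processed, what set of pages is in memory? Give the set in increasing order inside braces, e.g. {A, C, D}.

{B, C, K, Q}

K -> miss, frames (K)
C -> miss, frames (K C)
K -> hit
X -> miss, frames (C K X)
C -> hit
X -> hit
C -> hit
Q -> miss, frames (K X C Q)
K -> hit
A -> miss, evict X, frames (C Q K A)
Q -> hit
C -> hit
K -> hit
B -> miss, evict A, frames (Q C K B)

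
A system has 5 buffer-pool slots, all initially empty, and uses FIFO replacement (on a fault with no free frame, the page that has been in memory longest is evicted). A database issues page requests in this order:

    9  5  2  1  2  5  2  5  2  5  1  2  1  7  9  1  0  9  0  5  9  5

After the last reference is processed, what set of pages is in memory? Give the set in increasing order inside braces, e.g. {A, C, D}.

9: miss, frames [9]
5: miss, frames [9, 5]
2: miss, frames [9, 5, 2]
1: miss, frames [9, 5, 2, 1]
2: hit
5: hit
2: hit
5: hit
2: hit
5: hit
1: hit
2: hit
1: hit
7: miss, frames [9, 5, 2, 1, 7]
9: hit
1: hit
0: miss, evict 9, frames [5, 2, 1, 7, 0]
9: miss, evict 5, frames [2, 1, 7, 0, 9]
0: hit
5: miss, evict 2, frames [1, 7, 0, 9, 5]
9: hit
5: hit

{0, 1, 5, 7, 9}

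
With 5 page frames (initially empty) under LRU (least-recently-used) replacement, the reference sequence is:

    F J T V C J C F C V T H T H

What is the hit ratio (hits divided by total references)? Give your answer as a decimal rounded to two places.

0.57

F → fault, frames [F]
J → fault, frames [F, J]
T → fault, frames [F, J, T]
V → fault, frames [F, J, T, V]
C → fault, frames [F, J, T, V, C]
J → hit
C → hit
F → hit
C → hit
V → hit
T → hit
H → fault, evict J, frames [F, C, V, T, H]
T → hit
H → hit
Hits: 8 of 14 references → 8/14 = 0.5714.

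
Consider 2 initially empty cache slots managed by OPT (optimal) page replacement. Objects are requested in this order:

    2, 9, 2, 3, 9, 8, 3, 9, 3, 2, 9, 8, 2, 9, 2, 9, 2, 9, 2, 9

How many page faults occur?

8

2 → miss, frames (2)
9 → miss, frames (2 9)
2 → hit
3 → miss, evict 2, frames (9 3)
9 → hit
8 → miss, evict 9, frames (3 8)
3 → hit
9 → miss, evict 8, frames (3 9)
3 → hit
2 → miss, evict 3, frames (9 2)
9 → hit
8 → miss, evict 9, frames (2 8)
2 → hit
9 → miss, evict 8, frames (2 9)
2 → hit
9 → hit
2 → hit
9 → hit
2 → hit
9 → hit
Page faults: 8.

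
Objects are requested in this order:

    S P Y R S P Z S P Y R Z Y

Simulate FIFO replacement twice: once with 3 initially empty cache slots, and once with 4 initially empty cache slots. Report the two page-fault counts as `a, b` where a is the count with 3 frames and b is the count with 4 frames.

3 frames: F F F F F F F . . F F . . → 9 faults.
4 frames: F F F F . . F F F F F F . → 10 faults.
10 > 9: adding a frame increased faults — Belady's anomaly.

9, 10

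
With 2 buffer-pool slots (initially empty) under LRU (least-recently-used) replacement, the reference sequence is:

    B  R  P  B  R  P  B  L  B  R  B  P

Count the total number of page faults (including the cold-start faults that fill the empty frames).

10

B: miss, frames [B]
R: miss, frames [B, R]
P: miss, evict B, frames [R, P]
B: miss, evict R, frames [P, B]
R: miss, evict P, frames [B, R]
P: miss, evict B, frames [R, P]
B: miss, evict R, frames [P, B]
L: miss, evict P, frames [B, L]
B: hit
R: miss, evict L, frames [B, R]
B: hit
P: miss, evict R, frames [B, P]
Page faults: 10.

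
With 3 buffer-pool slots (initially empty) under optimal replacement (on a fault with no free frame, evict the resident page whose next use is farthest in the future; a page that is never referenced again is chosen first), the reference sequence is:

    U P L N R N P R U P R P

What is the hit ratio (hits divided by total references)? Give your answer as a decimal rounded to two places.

U → fault, frames {U}
P → fault, frames {U,P}
L → fault, frames {U,P,L}
N → fault, evict L, frames {U,P,N}
R → fault, evict U, frames {P,N,R}
N → hit
P → hit
R → hit
U → fault, evict N, frames {P,R,U}
P → hit
R → hit
P → hit
Hits: 6 of 12 references → 6/12 = 0.5000.

0.50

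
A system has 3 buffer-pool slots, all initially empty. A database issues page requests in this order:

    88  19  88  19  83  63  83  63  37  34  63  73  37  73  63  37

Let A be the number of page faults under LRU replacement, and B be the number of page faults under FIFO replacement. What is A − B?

Under LRU: F F . . F F . . F F . F F . . . → 8 faults.
Under FIFO: F F . . F F . . F F . F . . F F → 9 faults.
A − B = 8 − 9 = -1.

-1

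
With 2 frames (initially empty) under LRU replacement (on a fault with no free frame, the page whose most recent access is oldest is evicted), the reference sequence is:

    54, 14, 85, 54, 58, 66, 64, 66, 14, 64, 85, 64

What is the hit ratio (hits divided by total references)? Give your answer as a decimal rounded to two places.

54 → fault, frames (54)
14 → fault, frames (54 14)
85 → fault, evict 54, frames (14 85)
54 → fault, evict 14, frames (85 54)
58 → fault, evict 85, frames (54 58)
66 → fault, evict 54, frames (58 66)
64 → fault, evict 58, frames (66 64)
66 → hit
14 → fault, evict 64, frames (66 14)
64 → fault, evict 66, frames (14 64)
85 → fault, evict 14, frames (64 85)
64 → hit
Hits: 2 of 12 references → 2/12 = 0.1667.

0.17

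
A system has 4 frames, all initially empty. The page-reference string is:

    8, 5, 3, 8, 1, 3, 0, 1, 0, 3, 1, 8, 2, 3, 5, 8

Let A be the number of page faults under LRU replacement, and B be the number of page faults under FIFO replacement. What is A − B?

Under LRU: F F F . F . F . . . . . F . F . → 7 faults.
Under FIFO: F F F . F . F . . . . F F F F . → 9 faults.
A − B = 7 − 9 = -2.

-2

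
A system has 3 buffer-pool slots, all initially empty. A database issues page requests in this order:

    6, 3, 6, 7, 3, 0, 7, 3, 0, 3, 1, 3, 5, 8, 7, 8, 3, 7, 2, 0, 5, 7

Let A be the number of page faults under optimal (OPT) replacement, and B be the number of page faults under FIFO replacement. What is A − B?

Under OPT: F F . F . F . . . . F . F F . . . . F F F . → 10 faults.
Under FIFO: F F . F . F . . . . F F F F F . F . F F F F → 14 faults.
A − B = 10 − 14 = -4.

-4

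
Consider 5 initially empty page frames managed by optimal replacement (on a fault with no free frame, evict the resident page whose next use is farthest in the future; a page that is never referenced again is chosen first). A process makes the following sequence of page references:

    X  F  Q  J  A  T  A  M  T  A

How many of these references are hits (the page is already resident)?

X → fault, frames (X)
F → fault, frames (X F)
Q → fault, frames (X F Q)
J → fault, frames (X F Q J)
A → fault, frames (X F Q J A)
T → fault, evict J, frames (X F Q A T)
A → hit
M → fault, evict Q, frames (X F A T M)
T → hit
A → hit
Hits: 3.

3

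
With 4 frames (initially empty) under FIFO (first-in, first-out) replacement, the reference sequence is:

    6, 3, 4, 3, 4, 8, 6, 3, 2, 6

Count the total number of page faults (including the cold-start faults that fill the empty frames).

6 -> fault, frames {6}
3 -> fault, frames {6,3}
4 -> fault, frames {6,3,4}
3 -> hit
4 -> hit
8 -> fault, frames {6,3,4,8}
6 -> hit
3 -> hit
2 -> fault, evict 6, frames {3,4,8,2}
6 -> fault, evict 3, frames {4,8,2,6}
Page faults: 6.

6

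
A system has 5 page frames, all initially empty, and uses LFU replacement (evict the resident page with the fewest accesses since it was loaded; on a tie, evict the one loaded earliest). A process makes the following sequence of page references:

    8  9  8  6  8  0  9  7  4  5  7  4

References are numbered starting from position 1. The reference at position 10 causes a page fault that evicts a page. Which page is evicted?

pos 1: 8: miss, frames [8]
pos 2: 9: miss, frames [8, 9]
pos 3: 8: hit
pos 4: 6: miss, frames [8, 9, 6]
pos 5: 8: hit
pos 6: 0: miss, frames [8, 9, 6, 0]
pos 7: 9: hit
pos 8: 7: miss, frames [8, 9, 6, 0, 7]
pos 9: 4: miss, evict 6, frames [8, 9, 0, 7, 4]
pos 10: 5: miss, evict 0, frames [8, 9, 7, 4, 5]
At position 10, page 0 is evicted.

0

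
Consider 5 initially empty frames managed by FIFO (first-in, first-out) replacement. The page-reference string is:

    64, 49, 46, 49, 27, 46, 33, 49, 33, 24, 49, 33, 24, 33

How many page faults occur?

6

64 -> fault, frames (64)
49 -> fault, frames (64 49)
46 -> fault, frames (64 49 46)
49 -> hit
27 -> fault, frames (64 49 46 27)
46 -> hit
33 -> fault, frames (64 49 46 27 33)
49 -> hit
33 -> hit
24 -> fault, evict 64, frames (49 46 27 33 24)
49 -> hit
33 -> hit
24 -> hit
33 -> hit
Page faults: 6.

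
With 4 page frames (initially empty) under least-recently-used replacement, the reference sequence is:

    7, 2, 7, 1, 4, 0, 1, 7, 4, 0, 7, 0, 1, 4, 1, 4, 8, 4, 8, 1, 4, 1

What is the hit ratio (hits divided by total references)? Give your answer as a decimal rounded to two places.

7 → miss, frames [7]
2 → miss, frames [7, 2]
7 → hit
1 → miss, frames [2, 7, 1]
4 → miss, frames [2, 7, 1, 4]
0 → miss, evict 2, frames [7, 1, 4, 0]
1 → hit
7 → hit
4 → hit
0 → hit
7 → hit
0 → hit
1 → hit
4 → hit
1 → hit
4 → hit
8 → miss, evict 7, frames [0, 1, 4, 8]
4 → hit
8 → hit
1 → hit
4 → hit
1 → hit
Hits: 16 of 22 references → 16/22 = 0.7273.

0.73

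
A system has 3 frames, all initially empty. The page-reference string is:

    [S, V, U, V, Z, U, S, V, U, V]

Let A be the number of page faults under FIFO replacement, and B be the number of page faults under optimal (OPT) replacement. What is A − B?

Under FIFO: F F F . F . F F F . → 7 faults.
Under OPT: F F F . F . . F . . → 5 faults.
A − B = 7 − 5 = 2.

2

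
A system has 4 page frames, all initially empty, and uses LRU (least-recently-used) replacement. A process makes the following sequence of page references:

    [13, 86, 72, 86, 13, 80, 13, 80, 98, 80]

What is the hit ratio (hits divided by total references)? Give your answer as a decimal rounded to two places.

13 → fault, frames (13)
86 → fault, frames (13 86)
72 → fault, frames (13 86 72)
86 → hit
13 → hit
80 → fault, frames (72 86 13 80)
13 → hit
80 → hit
98 → fault, evict 72, frames (86 13 80 98)
80 → hit
Hits: 5 of 10 references → 5/10 = 0.5000.

0.50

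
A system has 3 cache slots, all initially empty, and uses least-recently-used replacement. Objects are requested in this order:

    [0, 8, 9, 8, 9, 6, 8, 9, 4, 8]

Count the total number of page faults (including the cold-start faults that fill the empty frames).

5

0 → fault, frames (0)
8 → fault, frames (0 8)
9 → fault, frames (0 8 9)
8 → hit
9 → hit
6 → fault, evict 0, frames (8 9 6)
8 → hit
9 → hit
4 → fault, evict 6, frames (8 9 4)
8 → hit
Page faults: 5.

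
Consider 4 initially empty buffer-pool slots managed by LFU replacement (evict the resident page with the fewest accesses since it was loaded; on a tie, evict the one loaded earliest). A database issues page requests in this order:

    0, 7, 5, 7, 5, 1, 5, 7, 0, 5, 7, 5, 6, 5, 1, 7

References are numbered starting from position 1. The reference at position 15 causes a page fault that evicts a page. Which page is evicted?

6

pos 1: 0 -> miss, frames [0]
pos 2: 7 -> miss, frames [0, 7]
pos 3: 5 -> miss, frames [0, 7, 5]
pos 4: 7 -> hit
pos 5: 5 -> hit
pos 6: 1 -> miss, frames [0, 7, 5, 1]
pos 7: 5 -> hit
pos 8: 7 -> hit
pos 9: 0 -> hit
pos 10: 5 -> hit
pos 11: 7 -> hit
pos 12: 5 -> hit
pos 13: 6 -> miss, evict 1, frames [0, 7, 5, 6]
pos 14: 5 -> hit
pos 15: 1 -> miss, evict 6, frames [0, 7, 5, 1]
At position 15, page 6 is evicted.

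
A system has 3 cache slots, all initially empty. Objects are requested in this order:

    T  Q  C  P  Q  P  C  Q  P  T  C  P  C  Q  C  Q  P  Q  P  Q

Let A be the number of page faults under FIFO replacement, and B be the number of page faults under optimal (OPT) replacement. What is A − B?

Under FIFO: F F F F . . . . . F . . . F F . F . . . → 8 faults.
Under OPT: F F F F . . . . . F . . . F . . . . . . → 6 faults.
A − B = 8 − 6 = 2.

2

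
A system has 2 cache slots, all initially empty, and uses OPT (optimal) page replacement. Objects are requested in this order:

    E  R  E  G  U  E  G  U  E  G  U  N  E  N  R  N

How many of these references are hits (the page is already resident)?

E -> fault, frames (E)
R -> fault, frames (E R)
E -> hit
G -> fault, evict R, frames (E G)
U -> fault, evict G, frames (E U)
E -> hit
G -> fault, evict E, frames (U G)
U -> hit
E -> fault, evict U, frames (G E)
G -> hit
U -> fault, evict G, frames (E U)
N -> fault, evict U, frames (E N)
E -> hit
N -> hit
R -> fault, evict E, frames (N R)
N -> hit
Hits: 7.

7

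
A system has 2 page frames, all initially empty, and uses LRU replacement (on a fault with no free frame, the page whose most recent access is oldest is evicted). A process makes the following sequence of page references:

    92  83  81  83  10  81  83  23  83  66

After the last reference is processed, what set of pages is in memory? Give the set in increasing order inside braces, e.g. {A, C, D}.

92 -> miss, frames {92}
83 -> miss, frames {92,83}
81 -> miss, evict 92, frames {83,81}
83 -> hit
10 -> miss, evict 81, frames {83,10}
81 -> miss, evict 83, frames {10,81}
83 -> miss, evict 10, frames {81,83}
23 -> miss, evict 81, frames {83,23}
83 -> hit
66 -> miss, evict 23, frames {83,66}

{66, 83}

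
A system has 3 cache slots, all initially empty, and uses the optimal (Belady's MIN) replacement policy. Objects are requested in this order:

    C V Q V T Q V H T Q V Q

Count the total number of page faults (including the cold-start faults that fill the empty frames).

C -> fault, frames (C)
V -> fault, frames (C V)
Q -> fault, frames (C V Q)
V -> hit
T -> fault, evict C, frames (V Q T)
Q -> hit
V -> hit
H -> fault, evict V, frames (Q T H)
T -> hit
Q -> hit
V -> fault, evict H, frames (Q T V)
Q -> hit
Page faults: 6.

6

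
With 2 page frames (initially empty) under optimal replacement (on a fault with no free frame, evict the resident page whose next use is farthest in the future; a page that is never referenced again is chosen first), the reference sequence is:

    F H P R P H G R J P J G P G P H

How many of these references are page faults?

10

F: miss, frames [F]
H: miss, frames [F, H]
P: miss, evict F, frames [H, P]
R: miss, evict H, frames [P, R]
P: hit
H: miss, evict P, frames [R, H]
G: miss, evict H, frames [R, G]
R: hit
J: miss, evict R, frames [G, J]
P: miss, evict G, frames [J, P]
J: hit
G: miss, evict J, frames [P, G]
P: hit
G: hit
P: hit
H: miss, evict G, frames [P, H]
Page faults: 10.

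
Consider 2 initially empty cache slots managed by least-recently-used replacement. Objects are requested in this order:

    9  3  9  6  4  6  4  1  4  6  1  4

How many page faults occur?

9: miss, frames {9}
3: miss, frames {9,3}
9: hit
6: miss, evict 3, frames {9,6}
4: miss, evict 9, frames {6,4}
6: hit
4: hit
1: miss, evict 6, frames {4,1}
4: hit
6: miss, evict 1, frames {4,6}
1: miss, evict 4, frames {6,1}
4: miss, evict 6, frames {1,4}
Page faults: 8.

8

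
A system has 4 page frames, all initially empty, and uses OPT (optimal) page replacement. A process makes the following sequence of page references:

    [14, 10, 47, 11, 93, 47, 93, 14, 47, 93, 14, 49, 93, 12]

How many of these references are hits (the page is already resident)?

14 -> fault, frames [14]
10 -> fault, frames [14, 10]
47 -> fault, frames [14, 10, 47]
11 -> fault, frames [14, 10, 47, 11]
93 -> fault, evict 11, frames [14, 10, 47, 93]
47 -> hit
93 -> hit
14 -> hit
47 -> hit
93 -> hit
14 -> hit
49 -> fault, evict 47, frames [14, 10, 93, 49]
93 -> hit
12 -> fault, evict 49, frames [14, 10, 93, 12]
Hits: 7.

7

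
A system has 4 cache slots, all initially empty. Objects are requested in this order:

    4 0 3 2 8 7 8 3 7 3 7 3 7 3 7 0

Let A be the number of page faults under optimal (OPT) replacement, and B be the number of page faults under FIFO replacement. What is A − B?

Under OPT: F F F F F F . . . . . . . . . . → 6 faults.
Under FIFO: F F F F F F . . . . . . . . . F → 7 faults.
A − B = 6 − 7 = -1.

-1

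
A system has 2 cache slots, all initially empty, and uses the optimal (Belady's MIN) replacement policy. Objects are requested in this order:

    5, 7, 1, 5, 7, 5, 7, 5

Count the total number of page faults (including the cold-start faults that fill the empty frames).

5 -> miss, frames {5}
7 -> miss, frames {5,7}
1 -> miss, evict 7, frames {5,1}
5 -> hit
7 -> miss, evict 1, frames {5,7}
5 -> hit
7 -> hit
5 -> hit
Page faults: 4.

4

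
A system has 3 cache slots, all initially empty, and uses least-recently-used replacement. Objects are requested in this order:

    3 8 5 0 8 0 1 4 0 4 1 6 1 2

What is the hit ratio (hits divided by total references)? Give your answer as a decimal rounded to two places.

0.43

3: fault, frames [3]
8: fault, frames [3, 8]
5: fault, frames [3, 8, 5]
0: fault, evict 3, frames [8, 5, 0]
8: hit
0: hit
1: fault, evict 5, frames [8, 0, 1]
4: fault, evict 8, frames [0, 1, 4]
0: hit
4: hit
1: hit
6: fault, evict 0, frames [4, 1, 6]
1: hit
2: fault, evict 4, frames [6, 1, 2]
Hits: 6 of 14 references → 6/14 = 0.4286.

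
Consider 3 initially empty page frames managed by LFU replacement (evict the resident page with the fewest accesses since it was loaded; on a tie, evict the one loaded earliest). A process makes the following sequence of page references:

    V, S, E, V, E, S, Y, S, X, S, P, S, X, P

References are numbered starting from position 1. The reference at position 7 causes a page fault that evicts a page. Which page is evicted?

pos 1: V -> miss, frames (V)
pos 2: S -> miss, frames (V S)
pos 3: E -> miss, frames (V S E)
pos 4: V -> hit
pos 5: E -> hit
pos 6: S -> hit
pos 7: Y -> miss, evict V, frames (S E Y)
At position 7, page V is evicted.

V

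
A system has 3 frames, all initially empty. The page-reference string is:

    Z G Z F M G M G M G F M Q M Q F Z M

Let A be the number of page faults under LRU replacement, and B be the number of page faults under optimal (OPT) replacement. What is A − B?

2

Under LRU: F F . F F F . . . . . . F . . . F F → 8 faults.
Under OPT: F F . F F . . . . . . . F . . . F . → 6 faults.
A − B = 8 − 6 = 2.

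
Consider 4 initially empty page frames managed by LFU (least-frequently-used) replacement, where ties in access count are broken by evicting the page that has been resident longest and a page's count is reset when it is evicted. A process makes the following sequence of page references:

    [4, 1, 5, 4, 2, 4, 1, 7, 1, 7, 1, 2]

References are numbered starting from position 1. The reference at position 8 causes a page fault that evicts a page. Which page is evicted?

5

pos 1: 4 → miss, frames (4)
pos 2: 1 → miss, frames (4 1)
pos 3: 5 → miss, frames (4 1 5)
pos 4: 4 → hit
pos 5: 2 → miss, frames (4 1 5 2)
pos 6: 4 → hit
pos 7: 1 → hit
pos 8: 7 → miss, evict 5, frames (4 1 2 7)
At position 8, page 5 is evicted.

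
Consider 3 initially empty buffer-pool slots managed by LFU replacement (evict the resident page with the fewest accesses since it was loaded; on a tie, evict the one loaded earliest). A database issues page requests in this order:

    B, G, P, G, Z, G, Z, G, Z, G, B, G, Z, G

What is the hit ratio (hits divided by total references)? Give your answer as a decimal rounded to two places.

0.64

B → miss, frames [B]
G → miss, frames [B, G]
P → miss, frames [B, G, P]
G → hit
Z → miss, evict B, frames [G, P, Z]
G → hit
Z → hit
G → hit
Z → hit
G → hit
B → miss, evict P, frames [G, Z, B]
G → hit
Z → hit
G → hit
Hits: 9 of 14 references → 9/14 = 0.6429.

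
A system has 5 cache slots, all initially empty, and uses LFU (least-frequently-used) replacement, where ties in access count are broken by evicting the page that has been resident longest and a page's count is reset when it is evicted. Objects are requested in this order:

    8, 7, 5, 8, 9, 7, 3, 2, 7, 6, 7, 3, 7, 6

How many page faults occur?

7

8 -> miss, frames {8}
7 -> miss, frames {8,7}
5 -> miss, frames {8,7,5}
8 -> hit
9 -> miss, frames {8,7,5,9}
7 -> hit
3 -> miss, frames {8,7,5,9,3}
2 -> miss, evict 5, frames {8,7,9,3,2}
7 -> hit
6 -> miss, evict 9, frames {8,7,3,2,6}
7 -> hit
3 -> hit
7 -> hit
6 -> hit
Page faults: 7.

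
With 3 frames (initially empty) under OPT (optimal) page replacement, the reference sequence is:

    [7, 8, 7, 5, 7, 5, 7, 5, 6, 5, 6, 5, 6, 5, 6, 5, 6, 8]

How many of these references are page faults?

7 -> fault, frames (7)
8 -> fault, frames (7 8)
7 -> hit
5 -> fault, frames (7 8 5)
7 -> hit
5 -> hit
7 -> hit
5 -> hit
6 -> fault, evict 7, frames (8 5 6)
5 -> hit
6 -> hit
5 -> hit
6 -> hit
5 -> hit
6 -> hit
5 -> hit
6 -> hit
8 -> hit
Page faults: 4.

4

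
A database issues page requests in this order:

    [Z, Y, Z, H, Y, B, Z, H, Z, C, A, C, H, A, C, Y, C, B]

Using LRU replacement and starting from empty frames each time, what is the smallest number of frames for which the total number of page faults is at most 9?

f=1: 18 faults
f=2: 14 faults
f=3: 11 faults
f=4: 8 faults
f=5: 8 faults
f=6: 6 faults
Smallest f with faults ≤ 9 is 4.

4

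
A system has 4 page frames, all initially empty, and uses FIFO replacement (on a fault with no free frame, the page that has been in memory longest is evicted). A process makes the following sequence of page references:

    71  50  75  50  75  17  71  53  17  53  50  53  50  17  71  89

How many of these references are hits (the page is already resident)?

9

71 → miss, frames [71]
50 → miss, frames [71, 50]
75 → miss, frames [71, 50, 75]
50 → hit
75 → hit
17 → miss, frames [71, 50, 75, 17]
71 → hit
53 → miss, evict 71, frames [50, 75, 17, 53]
17 → hit
53 → hit
50 → hit
53 → hit
50 → hit
17 → hit
71 → miss, evict 50, frames [75, 17, 53, 71]
89 → miss, evict 75, frames [17, 53, 71, 89]
Hits: 9.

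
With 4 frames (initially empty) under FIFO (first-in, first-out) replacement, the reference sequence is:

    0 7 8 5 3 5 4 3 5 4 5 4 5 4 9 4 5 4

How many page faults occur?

0: fault, frames (0)
7: fault, frames (0 7)
8: fault, frames (0 7 8)
5: fault, frames (0 7 8 5)
3: fault, evict 0, frames (7 8 5 3)
5: hit
4: fault, evict 7, frames (8 5 3 4)
3: hit
5: hit
4: hit
5: hit
4: hit
5: hit
4: hit
9: fault, evict 8, frames (5 3 4 9)
4: hit
5: hit
4: hit
Page faults: 7.

7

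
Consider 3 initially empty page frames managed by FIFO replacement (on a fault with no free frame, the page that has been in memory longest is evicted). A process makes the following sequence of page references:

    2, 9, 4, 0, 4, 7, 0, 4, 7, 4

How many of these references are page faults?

5

2: fault, frames [2]
9: fault, frames [2, 9]
4: fault, frames [2, 9, 4]
0: fault, evict 2, frames [9, 4, 0]
4: hit
7: fault, evict 9, frames [4, 0, 7]
0: hit
4: hit
7: hit
4: hit
Page faults: 5.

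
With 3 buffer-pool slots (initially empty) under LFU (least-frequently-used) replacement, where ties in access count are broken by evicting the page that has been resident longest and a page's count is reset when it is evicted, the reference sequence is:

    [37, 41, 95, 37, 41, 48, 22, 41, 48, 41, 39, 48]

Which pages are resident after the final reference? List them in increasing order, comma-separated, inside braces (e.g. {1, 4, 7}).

{37, 41, 48}

37 -> fault, frames {37}
41 -> fault, frames {37,41}
95 -> fault, frames {37,41,95}
37 -> hit
41 -> hit
48 -> fault, evict 95, frames {37,41,48}
22 -> fault, evict 48, frames {37,41,22}
41 -> hit
48 -> fault, evict 22, frames {37,41,48}
41 -> hit
39 -> fault, evict 48, frames {37,41,39}
48 -> fault, evict 39, frames {37,41,48}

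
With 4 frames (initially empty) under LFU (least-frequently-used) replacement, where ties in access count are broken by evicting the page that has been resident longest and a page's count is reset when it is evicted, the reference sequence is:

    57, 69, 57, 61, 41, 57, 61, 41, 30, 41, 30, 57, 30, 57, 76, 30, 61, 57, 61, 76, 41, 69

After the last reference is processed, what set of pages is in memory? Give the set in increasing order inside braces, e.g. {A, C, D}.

57 -> miss, frames (57)
69 -> miss, frames (57 69)
57 -> hit
61 -> miss, frames (57 69 61)
41 -> miss, frames (57 69 61 41)
57 -> hit
61 -> hit
41 -> hit
30 -> miss, evict 69, frames (57 61 41 30)
41 -> hit
30 -> hit
57 -> hit
30 -> hit
57 -> hit
76 -> miss, evict 61, frames (57 41 30 76)
30 -> hit
61 -> miss, evict 76, frames (57 41 30 61)
57 -> hit
61 -> hit
76 -> miss, evict 61, frames (57 41 30 76)
41 -> hit
69 -> miss, evict 76, frames (57 41 30 69)

{30, 41, 57, 69}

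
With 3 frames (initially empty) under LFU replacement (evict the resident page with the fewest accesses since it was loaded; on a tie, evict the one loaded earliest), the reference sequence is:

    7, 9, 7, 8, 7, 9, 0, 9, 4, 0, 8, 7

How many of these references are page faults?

7 → fault, frames [7]
9 → fault, frames [7, 9]
7 → hit
8 → fault, frames [7, 9, 8]
7 → hit
9 → hit
0 → fault, evict 8, frames [7, 9, 0]
9 → hit
4 → fault, evict 0, frames [7, 9, 4]
0 → fault, evict 4, frames [7, 9, 0]
8 → fault, evict 0, frames [7, 9, 8]
7 → hit
Page faults: 7.

7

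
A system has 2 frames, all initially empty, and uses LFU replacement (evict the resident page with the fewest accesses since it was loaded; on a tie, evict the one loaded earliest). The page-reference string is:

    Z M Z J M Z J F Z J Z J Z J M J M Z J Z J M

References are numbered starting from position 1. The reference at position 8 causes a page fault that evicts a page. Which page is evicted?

J

pos 1: Z: miss, frames [Z]
pos 2: M: miss, frames [Z, M]
pos 3: Z: hit
pos 4: J: miss, evict M, frames [Z, J]
pos 5: M: miss, evict J, frames [Z, M]
pos 6: Z: hit
pos 7: J: miss, evict M, frames [Z, J]
pos 8: F: miss, evict J, frames [Z, F]
At position 8, page J is evicted.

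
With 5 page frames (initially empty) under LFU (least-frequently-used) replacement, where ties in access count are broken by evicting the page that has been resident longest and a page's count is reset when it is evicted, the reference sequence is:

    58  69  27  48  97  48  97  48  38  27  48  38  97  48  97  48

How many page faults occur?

58 -> miss, frames {58}
69 -> miss, frames {58,69}
27 -> miss, frames {58,69,27}
48 -> miss, frames {58,69,27,48}
97 -> miss, frames {58,69,27,48,97}
48 -> hit
97 -> hit
48 -> hit
38 -> miss, evict 58, frames {69,27,48,97,38}
27 -> hit
48 -> hit
38 -> hit
97 -> hit
48 -> hit
97 -> hit
48 -> hit
Page faults: 6.

6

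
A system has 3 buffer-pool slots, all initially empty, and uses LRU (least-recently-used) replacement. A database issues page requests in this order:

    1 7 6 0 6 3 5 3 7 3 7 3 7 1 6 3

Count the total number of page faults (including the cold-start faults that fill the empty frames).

10

1: miss, frames [1]
7: miss, frames [1, 7]
6: miss, frames [1, 7, 6]
0: miss, evict 1, frames [7, 6, 0]
6: hit
3: miss, evict 7, frames [0, 6, 3]
5: miss, evict 0, frames [6, 3, 5]
3: hit
7: miss, evict 6, frames [5, 3, 7]
3: hit
7: hit
3: hit
7: hit
1: miss, evict 5, frames [3, 7, 1]
6: miss, evict 3, frames [7, 1, 6]
3: miss, evict 7, frames [1, 6, 3]
Page faults: 10.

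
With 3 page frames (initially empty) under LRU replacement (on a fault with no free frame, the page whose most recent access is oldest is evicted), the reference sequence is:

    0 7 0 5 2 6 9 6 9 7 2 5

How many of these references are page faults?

0 -> fault, frames (0)
7 -> fault, frames (0 7)
0 -> hit
5 -> fault, frames (7 0 5)
2 -> fault, evict 7, frames (0 5 2)
6 -> fault, evict 0, frames (5 2 6)
9 -> fault, evict 5, frames (2 6 9)
6 -> hit
9 -> hit
7 -> fault, evict 2, frames (6 9 7)
2 -> fault, evict 6, frames (9 7 2)
5 -> fault, evict 9, frames (7 2 5)
Page faults: 9.

9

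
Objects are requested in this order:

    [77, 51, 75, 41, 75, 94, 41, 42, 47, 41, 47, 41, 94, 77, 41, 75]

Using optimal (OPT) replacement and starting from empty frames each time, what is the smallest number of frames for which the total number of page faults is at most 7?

5

f=1: 16 faults
f=2: 10 faults
f=3: 9 faults
f=4: 8 faults
f=5: 7 faults
f=6: 7 faults
f=7: 7 faults
Smallest f with faults ≤ 7 is 5.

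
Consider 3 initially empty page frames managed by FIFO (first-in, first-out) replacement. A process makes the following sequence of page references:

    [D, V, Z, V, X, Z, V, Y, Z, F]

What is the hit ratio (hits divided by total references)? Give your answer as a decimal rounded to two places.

D: miss, frames {D}
V: miss, frames {D,V}
Z: miss, frames {D,V,Z}
V: hit
X: miss, evict D, frames {V,Z,X}
Z: hit
V: hit
Y: miss, evict V, frames {Z,X,Y}
Z: hit
F: miss, evict Z, frames {X,Y,F}
Hits: 4 of 10 references → 4/10 = 0.4000.

0.40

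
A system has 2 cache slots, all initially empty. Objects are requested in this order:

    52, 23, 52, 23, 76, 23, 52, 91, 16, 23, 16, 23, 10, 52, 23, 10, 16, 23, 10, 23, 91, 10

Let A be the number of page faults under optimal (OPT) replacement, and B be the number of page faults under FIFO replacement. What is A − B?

Under OPT: F F . . F . F F F . . . F F . F F . F . F . → 12 faults.
Under FIFO: F F . . F . F F F F . . F F F F F F F . F . → 15 faults.
A − B = 12 − 15 = -3.

-3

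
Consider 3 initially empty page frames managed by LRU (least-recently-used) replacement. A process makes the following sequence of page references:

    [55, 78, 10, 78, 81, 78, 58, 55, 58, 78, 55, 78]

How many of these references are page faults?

55 -> miss, frames {55}
78 -> miss, frames {55,78}
10 -> miss, frames {55,78,10}
78 -> hit
81 -> miss, evict 55, frames {10,78,81}
78 -> hit
58 -> miss, evict 10, frames {81,78,58}
55 -> miss, evict 81, frames {78,58,55}
58 -> hit
78 -> hit
55 -> hit
78 -> hit
Page faults: 6.

6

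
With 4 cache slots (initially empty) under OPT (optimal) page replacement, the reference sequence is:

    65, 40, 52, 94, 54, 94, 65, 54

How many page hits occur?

3

65: miss, frames [65]
40: miss, frames [65, 40]
52: miss, frames [65, 40, 52]
94: miss, frames [65, 40, 52, 94]
54: miss, evict 52, frames [65, 40, 94, 54]
94: hit
65: hit
54: hit
Hits: 3.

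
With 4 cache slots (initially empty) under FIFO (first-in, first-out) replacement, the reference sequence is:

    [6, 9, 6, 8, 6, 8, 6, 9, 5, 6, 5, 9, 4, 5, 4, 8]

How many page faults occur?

6 → fault, frames {6}
9 → fault, frames {6,9}
6 → hit
8 → fault, frames {6,9,8}
6 → hit
8 → hit
6 → hit
9 → hit
5 → fault, frames {6,9,8,5}
6 → hit
5 → hit
9 → hit
4 → fault, evict 6, frames {9,8,5,4}
5 → hit
4 → hit
8 → hit
Page faults: 5.

5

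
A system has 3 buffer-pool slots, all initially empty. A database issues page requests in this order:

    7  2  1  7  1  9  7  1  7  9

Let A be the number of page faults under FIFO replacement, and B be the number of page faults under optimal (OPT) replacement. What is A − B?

Under FIFO: F F F . . F F . . . → 5 faults.
Under OPT: F F F . . F . . . . → 4 faults.
A − B = 5 − 4 = 1.

1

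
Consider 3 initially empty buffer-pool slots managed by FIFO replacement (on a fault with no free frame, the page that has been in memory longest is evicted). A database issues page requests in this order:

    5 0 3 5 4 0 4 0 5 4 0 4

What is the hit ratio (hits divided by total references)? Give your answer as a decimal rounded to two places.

5 → fault, frames (5)
0 → fault, frames (5 0)
3 → fault, frames (5 0 3)
5 → hit
4 → fault, evict 5, frames (0 3 4)
0 → hit
4 → hit
0 → hit
5 → fault, evict 0, frames (3 4 5)
4 → hit
0 → fault, evict 3, frames (4 5 0)
4 → hit
Hits: 6 of 12 references → 6/12 = 0.5000.

0.50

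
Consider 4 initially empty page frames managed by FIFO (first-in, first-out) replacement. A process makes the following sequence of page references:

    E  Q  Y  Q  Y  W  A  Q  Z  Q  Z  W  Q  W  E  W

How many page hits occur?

7

E: fault, frames [E]
Q: fault, frames [E, Q]
Y: fault, frames [E, Q, Y]
Q: hit
Y: hit
W: fault, frames [E, Q, Y, W]
A: fault, evict E, frames [Q, Y, W, A]
Q: hit
Z: fault, evict Q, frames [Y, W, A, Z]
Q: fault, evict Y, frames [W, A, Z, Q]
Z: hit
W: hit
Q: hit
W: hit
E: fault, evict W, frames [A, Z, Q, E]
W: fault, evict A, frames [Z, Q, E, W]
Hits: 7.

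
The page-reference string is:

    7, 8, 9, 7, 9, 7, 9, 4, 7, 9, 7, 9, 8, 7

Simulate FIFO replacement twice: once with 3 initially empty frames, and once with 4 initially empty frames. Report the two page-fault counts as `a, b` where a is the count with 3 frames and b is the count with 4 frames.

6, 4

3 frames: F F F . . . . F F . . . F . → 6 faults.
4 frames: F F F . . . . F . . . . . . → 4 faults.
4 < 6: adding a frame reduced faults, as is typical.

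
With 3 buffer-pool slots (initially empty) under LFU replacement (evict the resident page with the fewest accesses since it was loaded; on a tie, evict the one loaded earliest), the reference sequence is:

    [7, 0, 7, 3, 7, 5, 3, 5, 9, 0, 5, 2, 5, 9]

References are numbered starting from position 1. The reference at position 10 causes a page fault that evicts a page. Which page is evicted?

9

pos 1: 7 → fault, frames {7}
pos 2: 0 → fault, frames {7,0}
pos 3: 7 → hit
pos 4: 3 → fault, frames {7,0,3}
pos 5: 7 → hit
pos 6: 5 → fault, evict 0, frames {7,3,5}
pos 7: 3 → hit
pos 8: 5 → hit
pos 9: 9 → fault, evict 3, frames {7,5,9}
pos 10: 0 → fault, evict 9, frames {7,5,0}
At position 10, page 9 is evicted.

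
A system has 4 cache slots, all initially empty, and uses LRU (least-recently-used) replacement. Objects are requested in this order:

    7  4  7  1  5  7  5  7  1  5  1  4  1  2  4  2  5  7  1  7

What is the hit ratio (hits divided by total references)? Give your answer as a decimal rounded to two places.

0.65

7 → fault, frames {7}
4 → fault, frames {7,4}
7 → hit
1 → fault, frames {4,7,1}
5 → fault, frames {4,7,1,5}
7 → hit
5 → hit
7 → hit
1 → hit
5 → hit
1 → hit
4 → hit
1 → hit
2 → fault, evict 7, frames {5,4,1,2}
4 → hit
2 → hit
5 → hit
7 → fault, evict 1, frames {4,2,5,7}
1 → fault, evict 4, frames {2,5,7,1}
7 → hit
Hits: 13 of 20 references → 13/20 = 0.6500.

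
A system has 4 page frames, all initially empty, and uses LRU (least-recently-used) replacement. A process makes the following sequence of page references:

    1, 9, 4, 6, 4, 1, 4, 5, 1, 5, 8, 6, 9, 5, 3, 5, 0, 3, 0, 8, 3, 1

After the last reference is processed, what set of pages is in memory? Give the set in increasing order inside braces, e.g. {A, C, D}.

1 -> miss, frames [1]
9 -> miss, frames [1, 9]
4 -> miss, frames [1, 9, 4]
6 -> miss, frames [1, 9, 4, 6]
4 -> hit
1 -> hit
4 -> hit
5 -> miss, evict 9, frames [6, 1, 4, 5]
1 -> hit
5 -> hit
8 -> miss, evict 6, frames [4, 1, 5, 8]
6 -> miss, evict 4, frames [1, 5, 8, 6]
9 -> miss, evict 1, frames [5, 8, 6, 9]
5 -> hit
3 -> miss, evict 8, frames [6, 9, 5, 3]
5 -> hit
0 -> miss, evict 6, frames [9, 3, 5, 0]
3 -> hit
0 -> hit
8 -> miss, evict 9, frames [5, 3, 0, 8]
3 -> hit
1 -> miss, evict 5, frames [0, 8, 3, 1]

{0, 1, 3, 8}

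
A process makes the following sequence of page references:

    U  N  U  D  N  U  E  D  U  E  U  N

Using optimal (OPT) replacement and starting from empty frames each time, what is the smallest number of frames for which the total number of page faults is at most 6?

3

f=1: 12 faults
f=2: 7 faults
f=3: 5 faults
f=4: 4 faults
Smallest f with faults ≤ 6 is 3.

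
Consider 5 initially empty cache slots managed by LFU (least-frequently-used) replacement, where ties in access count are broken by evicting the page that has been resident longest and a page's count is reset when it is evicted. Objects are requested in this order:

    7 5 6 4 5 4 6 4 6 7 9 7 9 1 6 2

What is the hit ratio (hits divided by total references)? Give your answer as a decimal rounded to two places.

0.56

7: miss, frames [7]
5: miss, frames [7, 5]
6: miss, frames [7, 5, 6]
4: miss, frames [7, 5, 6, 4]
5: hit
4: hit
6: hit
4: hit
6: hit
7: hit
9: miss, frames [7, 5, 6, 4, 9]
7: hit
9: hit
1: miss, evict 5, frames [7, 6, 4, 9, 1]
6: hit
2: miss, evict 1, frames [7, 6, 4, 9, 2]
Hits: 9 of 16 references → 9/16 = 0.5625.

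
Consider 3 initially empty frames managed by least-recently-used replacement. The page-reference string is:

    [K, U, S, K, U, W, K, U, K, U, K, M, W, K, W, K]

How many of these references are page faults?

6

K → fault, frames {K}
U → fault, frames {K,U}
S → fault, frames {K,U,S}
K → hit
U → hit
W → fault, evict S, frames {K,U,W}
K → hit
U → hit
K → hit
U → hit
K → hit
M → fault, evict W, frames {U,K,M}
W → fault, evict U, frames {K,M,W}
K → hit
W → hit
K → hit
Page faults: 6.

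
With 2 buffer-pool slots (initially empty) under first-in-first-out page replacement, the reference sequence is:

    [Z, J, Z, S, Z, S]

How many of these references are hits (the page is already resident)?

2

Z: fault, frames [Z]
J: fault, frames [Z, J]
Z: hit
S: fault, evict Z, frames [J, S]
Z: fault, evict J, frames [S, Z]
S: hit
Hits: 2.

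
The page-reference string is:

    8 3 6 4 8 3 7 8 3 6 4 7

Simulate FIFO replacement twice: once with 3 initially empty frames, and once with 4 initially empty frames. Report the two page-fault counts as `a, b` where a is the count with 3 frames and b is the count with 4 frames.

9, 10

3 frames: F F F F F F F . . F F . → 9 faults.
4 frames: F F F F . . F F F F F F → 10 faults.
10 > 9: adding a frame increased faults — Belady's anomaly.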